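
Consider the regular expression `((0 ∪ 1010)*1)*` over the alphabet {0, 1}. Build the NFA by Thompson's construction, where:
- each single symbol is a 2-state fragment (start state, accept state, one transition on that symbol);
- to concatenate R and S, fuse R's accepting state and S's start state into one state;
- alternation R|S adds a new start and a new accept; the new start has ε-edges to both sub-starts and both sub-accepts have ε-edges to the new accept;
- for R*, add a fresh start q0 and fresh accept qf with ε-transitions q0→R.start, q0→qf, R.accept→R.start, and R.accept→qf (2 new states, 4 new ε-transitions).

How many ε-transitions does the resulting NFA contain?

12

By structural recursion:
Each of the 6 symbol leaves contributes 0 ε-transitions.
  1010 : 0 ε-transitions
  0 ∪ 1010 : 4 ε-transitions
  (0 ∪ 1010)* : 8 ε-transitions
  (0 ∪ 1010)*1 : 8 ε-transitions
  ((0 ∪ 1010)*1)* : 12 ε-transitions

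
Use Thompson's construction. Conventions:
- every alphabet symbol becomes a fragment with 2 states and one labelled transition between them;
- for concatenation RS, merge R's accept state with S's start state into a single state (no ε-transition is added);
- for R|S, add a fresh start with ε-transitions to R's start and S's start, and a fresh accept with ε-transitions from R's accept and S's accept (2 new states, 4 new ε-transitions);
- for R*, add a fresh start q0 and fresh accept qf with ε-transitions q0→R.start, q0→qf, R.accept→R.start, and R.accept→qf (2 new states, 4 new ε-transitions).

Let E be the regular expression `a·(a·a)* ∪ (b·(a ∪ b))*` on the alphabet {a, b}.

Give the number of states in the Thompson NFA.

17

Recursing over subexpressions:
Each of the 6 symbol leaves contributes a 2-state fragment.
  a·a — 3 states
  (a·a)* — 5 states
  a·(a·a)* — 6 states
  a ∪ b — 6 states
  b·(a ∪ b) — 7 states
  (b·(a ∪ b))* — 9 states
  a·(a·a)* ∪ (b·(a ∪ b))* — 17 states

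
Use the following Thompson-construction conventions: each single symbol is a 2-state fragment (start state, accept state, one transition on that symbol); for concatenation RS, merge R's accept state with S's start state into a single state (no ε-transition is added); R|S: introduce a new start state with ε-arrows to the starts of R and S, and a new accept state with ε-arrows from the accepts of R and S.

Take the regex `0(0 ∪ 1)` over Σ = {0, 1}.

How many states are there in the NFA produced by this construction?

7

Bottom-up over the parse tree:
Each of the 3 symbol leaves contributes a 2-state fragment.
  0 ∪ 1 : 6 states
  0(0 ∪ 1) : 7 states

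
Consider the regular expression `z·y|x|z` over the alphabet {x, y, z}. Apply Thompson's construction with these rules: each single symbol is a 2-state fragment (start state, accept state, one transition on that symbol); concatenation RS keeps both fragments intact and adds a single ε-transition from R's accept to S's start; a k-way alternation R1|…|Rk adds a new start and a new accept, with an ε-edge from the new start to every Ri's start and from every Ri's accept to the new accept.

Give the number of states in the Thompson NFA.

Bottom-up over the parse tree:
Each of the 4 symbol leaves contributes a 2-state fragment.
  z·y — 4 states
  z·y|x|z — 10 states

10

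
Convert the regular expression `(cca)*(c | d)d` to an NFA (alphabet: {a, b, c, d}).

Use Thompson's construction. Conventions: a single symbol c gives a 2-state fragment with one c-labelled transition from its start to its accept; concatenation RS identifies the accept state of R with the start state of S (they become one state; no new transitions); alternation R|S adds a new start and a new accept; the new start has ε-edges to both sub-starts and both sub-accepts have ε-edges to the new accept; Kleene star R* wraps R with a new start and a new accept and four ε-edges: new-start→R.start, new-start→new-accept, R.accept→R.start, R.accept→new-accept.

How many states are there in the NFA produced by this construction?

Recursing over subexpressions:
Each of the 6 symbol leaves contributes a 2-state fragment.
  cca = 4 states
  (cca)* = 6 states
  c | d = 6 states
  (cca)*(c | d)d = 12 states

12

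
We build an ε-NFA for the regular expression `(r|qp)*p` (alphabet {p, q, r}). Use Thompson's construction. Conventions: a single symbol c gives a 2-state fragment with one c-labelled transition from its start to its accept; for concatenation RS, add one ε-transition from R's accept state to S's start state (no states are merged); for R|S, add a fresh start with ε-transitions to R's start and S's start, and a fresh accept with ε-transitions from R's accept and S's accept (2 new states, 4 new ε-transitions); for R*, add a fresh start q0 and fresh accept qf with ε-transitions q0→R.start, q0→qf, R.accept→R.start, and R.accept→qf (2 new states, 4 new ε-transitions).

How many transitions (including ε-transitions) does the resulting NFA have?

14

Building bottom-up:
Each of the 4 symbol leaves contributes 1 transition (1 symbol, 0 ε).
  qp → 3 transitions (2 symbol, 1 ε)
  r|qp → 8 transitions (3 symbol, 5 ε)
  (r|qp)* → 12 transitions (3 symbol, 9 ε)
  (r|qp)*p → 14 transitions (4 symbol, 10 ε)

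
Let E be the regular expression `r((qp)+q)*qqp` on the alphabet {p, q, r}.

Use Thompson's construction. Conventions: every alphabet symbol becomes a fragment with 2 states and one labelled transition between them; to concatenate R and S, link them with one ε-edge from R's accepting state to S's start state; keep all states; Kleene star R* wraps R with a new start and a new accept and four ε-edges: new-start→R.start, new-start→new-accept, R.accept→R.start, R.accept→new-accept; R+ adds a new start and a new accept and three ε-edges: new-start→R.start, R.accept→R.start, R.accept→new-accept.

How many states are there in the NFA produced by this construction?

Bottom-up over the parse tree:
Each of the 7 symbol leaves contributes a 2-state fragment.
  qp = 4 states
  (qp)+ = 6 states
  (qp)+q = 8 states
  ((qp)+q)* = 10 states
  r((qp)+q)*qqp = 18 states

18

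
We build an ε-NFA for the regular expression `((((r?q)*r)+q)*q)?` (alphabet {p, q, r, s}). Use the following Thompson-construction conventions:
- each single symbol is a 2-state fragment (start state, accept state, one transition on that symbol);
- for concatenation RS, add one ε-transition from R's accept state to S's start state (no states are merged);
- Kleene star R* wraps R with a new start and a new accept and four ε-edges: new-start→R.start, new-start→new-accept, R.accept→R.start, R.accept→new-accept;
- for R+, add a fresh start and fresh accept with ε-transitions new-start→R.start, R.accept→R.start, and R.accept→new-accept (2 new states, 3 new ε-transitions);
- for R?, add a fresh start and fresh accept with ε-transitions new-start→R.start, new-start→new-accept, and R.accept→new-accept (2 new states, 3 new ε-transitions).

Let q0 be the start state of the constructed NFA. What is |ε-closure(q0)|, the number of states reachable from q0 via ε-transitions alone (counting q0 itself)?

Compute the ε-closure size of each fragment's start state recursively; a symbol fragment's start has no outgoing ε-edge, so its closure is just itself (size 1).
  r? : |closure| = 1 (new start) + 1 (body) + 1 (new accept, via ε) = 3
  r?q : |closure| = 3 + 1 = 4 (closure spills across the concat boundary because the left factor accepts ε)
  (r?q)* : new start has ε-edges to the inner start and to the new accept, so |closure| = 2 + 4 = 6
  (r?q)*r : the left operand accepts ε, so the closure extends into the next operand (via the concat ε-link); |closure| = 6 + 1 = 7
  ((r?q)*r)+ : new start ε-reaches only the body's start; the new accept needs a symbol first: |closure| = 1 + 7 = 8
  ((r?q)*r)+q : |closure| equals the left operand's closure size = 8 (its accept is not ε-reachable, so the closure stops there)
  (((r?q)*r)+q)* : |closure| = 1 (new start) + 8 (body) + 1 (new accept) = 10
  (((r?q)*r)+q)*q : |closure| = 10 + 1 = 11 (closure spills across the concat boundary because the left factor accepts ε)
  ((((r?q)*r)+q)*q)? : |closure| = 1 (new start) + 11 (body) + 1 (new accept, via ε) = 13

13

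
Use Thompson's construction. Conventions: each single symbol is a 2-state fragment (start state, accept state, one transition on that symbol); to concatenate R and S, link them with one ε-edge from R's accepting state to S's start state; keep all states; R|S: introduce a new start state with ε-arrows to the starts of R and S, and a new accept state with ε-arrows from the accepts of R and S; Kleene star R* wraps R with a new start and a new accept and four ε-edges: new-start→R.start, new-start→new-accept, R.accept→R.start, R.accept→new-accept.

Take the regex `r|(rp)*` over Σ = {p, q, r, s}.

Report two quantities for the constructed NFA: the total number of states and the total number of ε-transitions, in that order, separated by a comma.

Building bottom-up:
Each of the 3 symbol leaves contributes 2 states and 0 ε-transitions.
  rp → 4 states, 1 ε-transition
  (rp)* → 6 states, 5 ε-transitions
  r|(rp)* → 10 states, 9 ε-transitions

10, 9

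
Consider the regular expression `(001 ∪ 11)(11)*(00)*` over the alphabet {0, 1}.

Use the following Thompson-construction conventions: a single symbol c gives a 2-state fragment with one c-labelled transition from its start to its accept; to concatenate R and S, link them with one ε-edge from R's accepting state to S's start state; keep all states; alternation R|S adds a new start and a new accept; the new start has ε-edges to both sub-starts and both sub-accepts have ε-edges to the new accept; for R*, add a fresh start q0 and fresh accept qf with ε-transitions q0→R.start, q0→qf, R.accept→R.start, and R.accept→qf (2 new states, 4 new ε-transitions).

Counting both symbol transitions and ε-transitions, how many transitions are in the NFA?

Per subexpression:
Each of the 9 symbol leaves contributes 1 transition (1 symbol, 0 ε).
  001 — 5 transitions (3 symbol, 2 ε)
  11 — 3 transitions (2 symbol, 1 ε)
  001 ∪ 11 — 12 transitions (5 symbol, 7 ε)
  11 — 3 transitions (2 symbol, 1 ε)
  (11)* — 7 transitions (2 symbol, 5 ε)
  00 — 3 transitions (2 symbol, 1 ε)
  (00)* — 7 transitions (2 symbol, 5 ε)
  (001 ∪ 11)(11)*(00)* — 28 transitions (9 symbol, 19 ε)

28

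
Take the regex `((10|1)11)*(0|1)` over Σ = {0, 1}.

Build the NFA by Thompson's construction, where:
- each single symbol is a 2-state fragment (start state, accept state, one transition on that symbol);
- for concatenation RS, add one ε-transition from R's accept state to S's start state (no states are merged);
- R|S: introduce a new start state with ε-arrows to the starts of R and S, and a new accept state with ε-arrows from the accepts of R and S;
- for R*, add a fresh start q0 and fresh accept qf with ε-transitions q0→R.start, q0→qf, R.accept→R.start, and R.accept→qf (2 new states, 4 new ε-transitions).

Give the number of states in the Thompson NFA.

Bottom-up over the parse tree:
Each of the 7 symbol leaves contributes a 2-state fragment.
  10 — 4 states
  10|1 — 8 states
  (10|1)11 — 12 states
  ((10|1)11)* — 14 states
  0|1 — 6 states
  ((10|1)11)*(0|1) — 20 states

20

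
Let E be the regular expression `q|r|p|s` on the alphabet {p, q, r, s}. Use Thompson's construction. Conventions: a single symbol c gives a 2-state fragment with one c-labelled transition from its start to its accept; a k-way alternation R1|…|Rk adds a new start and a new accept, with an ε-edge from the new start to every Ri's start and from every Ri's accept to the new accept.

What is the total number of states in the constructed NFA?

10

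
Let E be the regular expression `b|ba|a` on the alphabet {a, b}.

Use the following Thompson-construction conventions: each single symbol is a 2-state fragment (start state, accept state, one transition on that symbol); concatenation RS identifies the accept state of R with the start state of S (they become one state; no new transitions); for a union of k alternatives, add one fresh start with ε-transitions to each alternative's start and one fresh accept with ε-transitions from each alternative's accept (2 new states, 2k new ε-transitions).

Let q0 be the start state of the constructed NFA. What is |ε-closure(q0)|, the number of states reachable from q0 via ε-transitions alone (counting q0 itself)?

4

Compute the ε-closure size of each fragment's start state recursively; a symbol fragment's start has no outgoing ε-edge, so its closure is just itself (size 1).
  ba : |ε-closure| equals the left operand's closure size = 1 (its accept is not ε-reachable, so the closure stops there)
  b|ba|a : new start ε-reaches every alternative's start; none of them accept ε, so the new accept is not reached: |ε-closure| = 1 + 1 + 1 + 1 = 4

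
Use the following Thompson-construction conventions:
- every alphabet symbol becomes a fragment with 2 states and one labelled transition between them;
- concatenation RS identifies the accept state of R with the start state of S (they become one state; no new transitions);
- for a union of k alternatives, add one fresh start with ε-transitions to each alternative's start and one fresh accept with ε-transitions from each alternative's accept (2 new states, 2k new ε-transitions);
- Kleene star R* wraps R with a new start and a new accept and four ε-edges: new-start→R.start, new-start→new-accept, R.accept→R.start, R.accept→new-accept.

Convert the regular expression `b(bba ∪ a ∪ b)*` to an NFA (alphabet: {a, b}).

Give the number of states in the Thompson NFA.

13

Building bottom-up:
Each of the 6 symbol leaves contributes a 2-state fragment.
  bba → 4 states
  bba ∪ a ∪ b → 10 states
  (bba ∪ a ∪ b)* → 12 states
  b(bba ∪ a ∪ b)* → 13 states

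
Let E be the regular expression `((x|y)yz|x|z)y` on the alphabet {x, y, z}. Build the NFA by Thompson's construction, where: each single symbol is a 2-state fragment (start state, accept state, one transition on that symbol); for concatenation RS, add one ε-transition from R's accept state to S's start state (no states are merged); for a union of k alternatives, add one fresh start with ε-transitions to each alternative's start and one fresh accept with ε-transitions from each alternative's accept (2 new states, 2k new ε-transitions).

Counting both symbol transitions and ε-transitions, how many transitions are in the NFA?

By structural recursion:
Each of the 7 symbol leaves contributes 1 transition (1 symbol, 0 ε).
  x|y : 6 transitions (2 symbol, 4 ε)
  (x|y)yz : 10 transitions (4 symbol, 6 ε)
  (x|y)yz|x|z : 18 transitions (6 symbol, 12 ε)
  ((x|y)yz|x|z)y : 20 transitions (7 symbol, 13 ε)

20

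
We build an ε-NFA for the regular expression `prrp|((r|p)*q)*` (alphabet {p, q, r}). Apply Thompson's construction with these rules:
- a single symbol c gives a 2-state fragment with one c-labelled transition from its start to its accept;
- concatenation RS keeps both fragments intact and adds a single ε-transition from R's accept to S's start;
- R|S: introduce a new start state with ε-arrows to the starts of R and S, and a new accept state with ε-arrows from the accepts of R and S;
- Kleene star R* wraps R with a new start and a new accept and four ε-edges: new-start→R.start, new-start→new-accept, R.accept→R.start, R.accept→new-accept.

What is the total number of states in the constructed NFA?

22

Bottom-up over the parse tree:
Each of the 7 symbol leaves contributes a 2-state fragment.
  prrp = 8 states
  r|p = 6 states
  (r|p)* = 8 states
  (r|p)*q = 10 states
  ((r|p)*q)* = 12 states
  prrp|((r|p)*q)* = 22 states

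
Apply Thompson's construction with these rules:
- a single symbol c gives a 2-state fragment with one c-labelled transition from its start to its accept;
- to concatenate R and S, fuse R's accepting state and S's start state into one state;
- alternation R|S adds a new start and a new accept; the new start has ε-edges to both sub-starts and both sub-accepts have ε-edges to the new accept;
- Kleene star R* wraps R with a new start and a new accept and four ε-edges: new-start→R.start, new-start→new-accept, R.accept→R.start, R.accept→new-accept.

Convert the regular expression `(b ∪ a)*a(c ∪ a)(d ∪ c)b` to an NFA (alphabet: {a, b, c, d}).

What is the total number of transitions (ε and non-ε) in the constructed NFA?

Building bottom-up:
Each of the 8 symbol leaves contributes 1 transition (1 symbol, 0 ε).
  b ∪ a — 6 transitions (2 symbol, 4 ε)
  (b ∪ a)* — 10 transitions (2 symbol, 8 ε)
  c ∪ a — 6 transitions (2 symbol, 4 ε)
  d ∪ c — 6 transitions (2 symbol, 4 ε)
  (b ∪ a)*a(c ∪ a)(d ∪ c)b — 24 transitions (8 symbol, 16 ε)

24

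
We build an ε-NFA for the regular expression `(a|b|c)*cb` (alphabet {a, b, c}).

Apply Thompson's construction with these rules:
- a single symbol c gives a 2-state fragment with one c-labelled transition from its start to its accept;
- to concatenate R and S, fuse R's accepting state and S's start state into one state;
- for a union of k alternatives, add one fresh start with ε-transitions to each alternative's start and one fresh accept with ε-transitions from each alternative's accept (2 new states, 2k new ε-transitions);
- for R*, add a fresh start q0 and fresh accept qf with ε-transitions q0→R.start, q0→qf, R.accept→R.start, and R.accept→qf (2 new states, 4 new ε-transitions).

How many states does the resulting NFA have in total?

12

Bottom-up over the parse tree:
Each of the 5 symbol leaves contributes a 2-state fragment.
  a|b|c : 8 states
  (a|b|c)* : 10 states
  (a|b|c)*cb : 12 states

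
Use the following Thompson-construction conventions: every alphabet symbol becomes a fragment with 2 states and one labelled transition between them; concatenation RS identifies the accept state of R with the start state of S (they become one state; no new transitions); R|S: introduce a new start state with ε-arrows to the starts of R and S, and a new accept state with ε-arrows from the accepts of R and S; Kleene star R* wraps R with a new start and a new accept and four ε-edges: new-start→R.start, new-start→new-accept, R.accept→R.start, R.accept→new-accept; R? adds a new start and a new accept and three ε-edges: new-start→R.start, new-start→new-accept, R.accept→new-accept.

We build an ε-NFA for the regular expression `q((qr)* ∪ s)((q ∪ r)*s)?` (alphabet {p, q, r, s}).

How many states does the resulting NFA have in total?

20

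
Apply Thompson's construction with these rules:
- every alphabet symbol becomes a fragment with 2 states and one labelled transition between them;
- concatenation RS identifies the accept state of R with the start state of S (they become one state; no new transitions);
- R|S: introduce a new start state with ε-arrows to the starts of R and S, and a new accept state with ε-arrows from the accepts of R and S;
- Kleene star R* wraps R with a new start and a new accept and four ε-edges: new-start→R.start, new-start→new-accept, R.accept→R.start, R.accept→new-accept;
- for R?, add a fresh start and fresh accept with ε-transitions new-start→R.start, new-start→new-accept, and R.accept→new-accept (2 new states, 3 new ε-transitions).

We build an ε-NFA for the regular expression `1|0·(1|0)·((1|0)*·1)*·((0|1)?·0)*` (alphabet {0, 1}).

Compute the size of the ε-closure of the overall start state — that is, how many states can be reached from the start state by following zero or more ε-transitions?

3

Let C(F) = |ε-closure(F.start)| within fragment F, and note whether F accepts ε. Symbol fragments have C = 1 and do not accept ε. Then:
  1|0 — new start ε-reaches every alternative's start; none of them accept ε, so the new accept is not reached: |ε-closure| = 1 + 1 + 1 = 3
  1|0 — |ε-closure| = 1 + 1 + 1 = 3 (the new accept is not ε-reachable since no branch accepts ε)
  (1|0)* — the star's fresh start ε-reaches both the body's start and the fresh accept: |ε-closure| = 2 + 3 = 5
  (1|0)*·1 — |ε-closure| = 5 + (1−1) = 5 (closure spills across the concat boundary because the left factor accepts ε)
  ((1|0)*·1)* — |ε-closure| = 1 (new start) + 5 (body) + 1 (new accept) = 7
  0|1 — new start ε-reaches every alternative's start; none of them accept ε, so the new accept is not reached: |ε-closure| = 1 + 1 + 1 = 3
  (0|1)? — new start has ε-edges to the inner start and to the new accept, so |ε-closure| = 2 + 3 = 5
  (0|1)?·0 — the left operand accepts ε, so the closure extends into the next operand (the shared merged state is already counted); |ε-closure| = 5 + (1−1) = 5
  ((0|1)?·0)* — |ε-closure| = 1 (new start) + 5 (body) + 1 (new accept) = 7
  0·(1|0)·((1|0)*·1)*·((0|1)?·0)* — |ε-closure| equals the left operand's closure size = 1 (its accept is not ε-reachable, so the closure stops there)
  1|0·(1|0)·((1|0)*·1)*·((0|1)?·0)* — |ε-closure| = 1 + 1 + 1 = 3 (the new accept is not ε-reachable since no branch accepts ε)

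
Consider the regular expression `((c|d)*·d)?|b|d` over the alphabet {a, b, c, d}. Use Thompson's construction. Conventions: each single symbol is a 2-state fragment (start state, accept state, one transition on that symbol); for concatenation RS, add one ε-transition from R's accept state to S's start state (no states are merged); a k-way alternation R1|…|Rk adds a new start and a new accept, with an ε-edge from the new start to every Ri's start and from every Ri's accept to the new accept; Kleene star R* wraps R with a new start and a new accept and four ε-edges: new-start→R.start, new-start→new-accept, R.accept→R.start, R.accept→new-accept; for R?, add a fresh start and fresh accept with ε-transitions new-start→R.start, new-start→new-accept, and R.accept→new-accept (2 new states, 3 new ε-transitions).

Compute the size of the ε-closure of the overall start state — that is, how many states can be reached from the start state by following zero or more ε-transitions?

Work bottom-up. For each fragment F, track |ε-closure(F.start)| and whether F's accept lies in that closure (i.e. whether F accepts ε). A single-symbol fragment has closure size 1 and does not accept ε.
  c|d → new start ε-reaches every alternative's start; none of them accept ε, so the new accept is not reached: |closure| = 1 + 1 + 1 = 3
  (c|d)* → new start has ε-edges to the inner start and to the new accept, so |closure| = 2 + 3 = 5
  (c|d)*·d → |closure| = 5 + 1 = 6 (closure spills across the concat boundary because the left factor accepts ε)
  ((c|d)*·d)? → new start has ε-edges to the inner start and to the new accept, so |closure| = 2 + 6 = 8
  ((c|d)*·d)?|b|d → new start ε-reaches every alternative's start; at least one alternative accepts ε, so the union's new accept is reached too: |closure| = 1 + 8 + 1 + 1 + 1 = 12

12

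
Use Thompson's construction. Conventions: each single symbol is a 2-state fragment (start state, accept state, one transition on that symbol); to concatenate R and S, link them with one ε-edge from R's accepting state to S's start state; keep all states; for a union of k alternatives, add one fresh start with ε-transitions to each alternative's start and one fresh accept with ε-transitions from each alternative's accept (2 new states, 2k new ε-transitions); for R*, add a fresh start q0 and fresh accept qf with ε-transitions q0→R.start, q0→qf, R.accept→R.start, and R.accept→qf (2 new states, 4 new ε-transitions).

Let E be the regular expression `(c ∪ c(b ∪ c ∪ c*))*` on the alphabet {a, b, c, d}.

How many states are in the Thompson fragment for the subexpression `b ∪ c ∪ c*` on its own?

Fragment for `b ∪ c ∪ c*`:
Each of the 3 symbol leaves contributes a 2-state fragment.
  c* : 4 states
  b ∪ c ∪ c* : 10 states

10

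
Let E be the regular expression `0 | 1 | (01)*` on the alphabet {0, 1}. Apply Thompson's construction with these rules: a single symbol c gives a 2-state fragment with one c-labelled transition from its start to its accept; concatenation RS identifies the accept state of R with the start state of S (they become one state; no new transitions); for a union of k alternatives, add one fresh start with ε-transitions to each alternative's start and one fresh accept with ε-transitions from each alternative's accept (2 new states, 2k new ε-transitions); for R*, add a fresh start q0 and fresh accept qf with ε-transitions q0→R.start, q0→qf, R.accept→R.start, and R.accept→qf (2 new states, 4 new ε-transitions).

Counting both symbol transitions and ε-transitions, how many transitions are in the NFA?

14

Bottom-up over the parse tree:
Each of the 4 symbol leaves contributes 1 transition (1 symbol, 0 ε).
  01 — 2 transitions (2 symbol, 0 ε)
  (01)* — 6 transitions (2 symbol, 4 ε)
  0 | 1 | (01)* — 14 transitions (4 symbol, 10 ε)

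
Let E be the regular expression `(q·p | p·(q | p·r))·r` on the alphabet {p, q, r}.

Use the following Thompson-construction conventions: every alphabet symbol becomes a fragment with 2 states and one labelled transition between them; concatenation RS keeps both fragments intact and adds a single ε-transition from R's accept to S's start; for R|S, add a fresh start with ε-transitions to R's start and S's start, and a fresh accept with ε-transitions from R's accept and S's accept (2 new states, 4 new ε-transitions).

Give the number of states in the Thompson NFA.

Recursing over subexpressions:
Each of the 7 symbol leaves contributes a 2-state fragment.
  q·p — 4 states
  p·r — 4 states
  q | p·r — 8 states
  p·(q | p·r) — 10 states
  q·p | p·(q | p·r) — 16 states
  (q·p | p·(q | p·r))·r — 18 states

18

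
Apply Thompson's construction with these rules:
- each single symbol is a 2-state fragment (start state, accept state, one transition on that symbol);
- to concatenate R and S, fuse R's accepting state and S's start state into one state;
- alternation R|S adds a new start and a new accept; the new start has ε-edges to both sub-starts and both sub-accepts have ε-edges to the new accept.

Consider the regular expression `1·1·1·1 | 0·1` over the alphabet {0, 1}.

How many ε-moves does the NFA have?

4

Per subexpression:
Each of the 6 symbol leaves contributes 0 ε-transitions.
  1·1·1·1 = 0 ε-transitions
  0·1 = 0 ε-transitions
  1·1·1·1 | 0·1 = 4 ε-transitions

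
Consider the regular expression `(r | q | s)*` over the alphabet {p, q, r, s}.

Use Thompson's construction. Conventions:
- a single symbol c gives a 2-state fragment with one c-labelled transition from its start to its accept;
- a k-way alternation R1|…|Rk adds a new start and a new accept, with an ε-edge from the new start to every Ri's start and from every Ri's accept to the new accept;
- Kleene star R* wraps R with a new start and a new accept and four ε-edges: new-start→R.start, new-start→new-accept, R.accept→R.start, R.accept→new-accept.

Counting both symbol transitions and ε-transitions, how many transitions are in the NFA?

13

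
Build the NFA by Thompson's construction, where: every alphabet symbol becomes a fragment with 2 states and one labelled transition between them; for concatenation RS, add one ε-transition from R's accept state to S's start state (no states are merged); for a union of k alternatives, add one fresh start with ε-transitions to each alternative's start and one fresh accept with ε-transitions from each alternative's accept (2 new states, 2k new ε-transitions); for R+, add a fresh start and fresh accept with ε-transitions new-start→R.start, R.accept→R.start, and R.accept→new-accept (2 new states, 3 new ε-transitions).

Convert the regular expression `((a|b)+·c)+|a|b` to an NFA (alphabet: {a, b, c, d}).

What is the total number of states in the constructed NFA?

18

Building bottom-up:
Each of the 5 symbol leaves contributes a 2-state fragment.
  a|b → 6 states
  (a|b)+ → 8 states
  (a|b)+·c → 10 states
  ((a|b)+·c)+ → 12 states
  ((a|b)+·c)+|a|b → 18 states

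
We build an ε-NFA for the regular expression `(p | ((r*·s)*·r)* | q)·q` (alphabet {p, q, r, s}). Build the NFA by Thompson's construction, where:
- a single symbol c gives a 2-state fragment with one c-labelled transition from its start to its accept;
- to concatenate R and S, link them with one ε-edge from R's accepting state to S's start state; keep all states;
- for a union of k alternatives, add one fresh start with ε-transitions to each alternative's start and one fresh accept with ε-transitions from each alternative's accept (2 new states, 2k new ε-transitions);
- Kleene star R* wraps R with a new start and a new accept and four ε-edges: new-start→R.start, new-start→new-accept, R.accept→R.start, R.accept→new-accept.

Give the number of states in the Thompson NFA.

Per subexpression:
Each of the 6 symbol leaves contributes a 2-state fragment.
  r* → 4 states
  r*·s → 6 states
  (r*·s)* → 8 states
  (r*·s)*·r → 10 states
  ((r*·s)*·r)* → 12 states
  p | ((r*·s)*·r)* | q → 18 states
  (p | ((r*·s)*·r)* | q)·q → 20 states

20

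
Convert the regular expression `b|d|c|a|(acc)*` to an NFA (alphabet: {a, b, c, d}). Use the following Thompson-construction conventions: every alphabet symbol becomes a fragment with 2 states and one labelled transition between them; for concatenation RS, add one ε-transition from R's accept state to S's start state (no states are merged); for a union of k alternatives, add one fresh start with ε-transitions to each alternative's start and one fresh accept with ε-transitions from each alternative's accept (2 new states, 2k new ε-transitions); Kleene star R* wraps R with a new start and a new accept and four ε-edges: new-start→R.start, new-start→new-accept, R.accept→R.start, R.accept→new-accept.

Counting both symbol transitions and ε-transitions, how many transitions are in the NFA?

Recursing over subexpressions:
Each of the 7 symbol leaves contributes 1 transition (1 symbol, 0 ε).
  acc → 5 transitions (3 symbol, 2 ε)
  (acc)* → 9 transitions (3 symbol, 6 ε)
  b|d|c|a|(acc)* → 23 transitions (7 symbol, 16 ε)

23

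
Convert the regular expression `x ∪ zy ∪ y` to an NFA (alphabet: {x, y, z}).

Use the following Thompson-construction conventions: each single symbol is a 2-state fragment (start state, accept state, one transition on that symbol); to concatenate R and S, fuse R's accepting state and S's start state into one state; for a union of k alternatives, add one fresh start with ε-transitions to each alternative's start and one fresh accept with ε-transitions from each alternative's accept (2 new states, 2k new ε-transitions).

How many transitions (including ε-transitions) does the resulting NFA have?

Recursing over subexpressions:
Each of the 4 symbol leaves contributes 1 transition (1 symbol, 0 ε).
  zy = 2 transitions (2 symbol, 0 ε)
  x ∪ zy ∪ y = 10 transitions (4 symbol, 6 ε)

10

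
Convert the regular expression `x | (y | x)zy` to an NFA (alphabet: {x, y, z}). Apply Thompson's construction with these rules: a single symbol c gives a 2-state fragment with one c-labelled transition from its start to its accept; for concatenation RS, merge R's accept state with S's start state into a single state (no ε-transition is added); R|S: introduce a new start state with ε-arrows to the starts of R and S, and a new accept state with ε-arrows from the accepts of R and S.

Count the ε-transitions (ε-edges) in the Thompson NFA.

8

By structural recursion:
Each of the 5 symbol leaves contributes 0 ε-transitions.
  y | x = 4 ε-transitions
  (y | x)zy = 4 ε-transitions
  x | (y | x)zy = 8 ε-transitions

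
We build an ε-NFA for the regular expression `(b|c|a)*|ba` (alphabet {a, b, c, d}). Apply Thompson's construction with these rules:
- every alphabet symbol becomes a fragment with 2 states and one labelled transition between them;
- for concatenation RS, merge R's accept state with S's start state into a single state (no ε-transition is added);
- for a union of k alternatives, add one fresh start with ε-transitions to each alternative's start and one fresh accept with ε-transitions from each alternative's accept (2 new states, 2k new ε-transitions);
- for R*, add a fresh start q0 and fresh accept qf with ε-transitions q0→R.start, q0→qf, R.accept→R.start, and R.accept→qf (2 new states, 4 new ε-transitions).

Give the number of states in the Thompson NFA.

15

Bottom-up over the parse tree:
Each of the 5 symbol leaves contributes a 2-state fragment.
  b|c|a = 8 states
  (b|c|a)* = 10 states
  ba = 3 states
  (b|c|a)*|ba = 15 states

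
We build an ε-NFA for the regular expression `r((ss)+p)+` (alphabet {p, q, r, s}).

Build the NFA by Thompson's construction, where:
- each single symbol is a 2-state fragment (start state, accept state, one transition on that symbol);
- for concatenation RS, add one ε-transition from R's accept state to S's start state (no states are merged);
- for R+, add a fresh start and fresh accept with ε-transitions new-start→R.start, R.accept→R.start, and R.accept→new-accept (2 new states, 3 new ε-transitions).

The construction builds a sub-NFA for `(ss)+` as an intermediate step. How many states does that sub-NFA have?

6

Fragment for `(ss)+`:
Each of the 2 symbol leaves contributes a 2-state fragment.
  ss — 4 states
  (ss)+ — 6 states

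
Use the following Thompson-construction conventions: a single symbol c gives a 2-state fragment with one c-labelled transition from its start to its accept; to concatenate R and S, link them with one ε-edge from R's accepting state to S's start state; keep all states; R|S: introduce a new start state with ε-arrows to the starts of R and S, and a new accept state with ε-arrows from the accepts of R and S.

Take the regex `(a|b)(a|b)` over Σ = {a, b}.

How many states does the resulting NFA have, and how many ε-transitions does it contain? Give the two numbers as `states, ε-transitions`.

12, 9

Building bottom-up:
Each of the 4 symbol leaves contributes 2 states and 0 ε-transitions.
  a|b — 6 states, 4 ε-transitions
  a|b — 6 states, 4 ε-transitions
  (a|b)(a|b) — 12 states, 9 ε-transitions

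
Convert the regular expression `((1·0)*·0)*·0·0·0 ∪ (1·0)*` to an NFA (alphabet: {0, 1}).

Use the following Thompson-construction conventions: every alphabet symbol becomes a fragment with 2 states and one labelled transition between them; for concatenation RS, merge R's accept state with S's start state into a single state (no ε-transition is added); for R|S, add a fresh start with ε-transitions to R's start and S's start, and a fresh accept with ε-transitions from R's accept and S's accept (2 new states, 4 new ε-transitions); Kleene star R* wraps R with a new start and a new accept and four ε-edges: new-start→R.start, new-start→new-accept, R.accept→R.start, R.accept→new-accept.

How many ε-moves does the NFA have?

16

Building bottom-up:
Each of the 8 symbol leaves contributes 0 ε-transitions.
  1·0 — 0 ε-transitions
  (1·0)* — 4 ε-transitions
  (1·0)*·0 — 4 ε-transitions
  ((1·0)*·0)* — 8 ε-transitions
  ((1·0)*·0)*·0·0·0 — 8 ε-transitions
  1·0 — 0 ε-transitions
  (1·0)* — 4 ε-transitions
  ((1·0)*·0)*·0·0·0 ∪ (1·0)* — 16 ε-transitions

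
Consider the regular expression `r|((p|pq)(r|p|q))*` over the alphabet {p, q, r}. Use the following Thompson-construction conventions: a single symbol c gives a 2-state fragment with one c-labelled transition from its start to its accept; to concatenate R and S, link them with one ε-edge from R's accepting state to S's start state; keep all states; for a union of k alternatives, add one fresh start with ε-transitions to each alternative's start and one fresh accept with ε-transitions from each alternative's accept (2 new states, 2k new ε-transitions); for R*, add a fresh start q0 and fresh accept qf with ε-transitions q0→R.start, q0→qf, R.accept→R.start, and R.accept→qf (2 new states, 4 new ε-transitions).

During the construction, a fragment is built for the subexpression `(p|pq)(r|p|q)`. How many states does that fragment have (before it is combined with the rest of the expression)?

Fragment for `(p|pq)(r|p|q)`:
Each of the 6 symbol leaves contributes a 2-state fragment.
  pq → 4 states
  p|pq → 8 states
  r|p|q → 8 states
  (p|pq)(r|p|q) → 16 states

16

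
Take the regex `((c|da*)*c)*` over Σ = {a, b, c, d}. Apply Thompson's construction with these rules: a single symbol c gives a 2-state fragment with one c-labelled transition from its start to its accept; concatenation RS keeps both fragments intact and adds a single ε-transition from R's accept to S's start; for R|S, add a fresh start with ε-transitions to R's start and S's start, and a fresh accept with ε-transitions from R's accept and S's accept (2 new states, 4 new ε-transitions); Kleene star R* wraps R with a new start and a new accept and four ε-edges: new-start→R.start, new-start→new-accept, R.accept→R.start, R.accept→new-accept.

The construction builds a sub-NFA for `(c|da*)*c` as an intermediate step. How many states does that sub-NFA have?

14

Fragment for `(c|da*)*c`:
Each of the 4 symbol leaves contributes a 2-state fragment.
  a* : 4 states
  da* : 6 states
  c|da* : 10 states
  (c|da*)* : 12 states
  (c|da*)*c : 14 states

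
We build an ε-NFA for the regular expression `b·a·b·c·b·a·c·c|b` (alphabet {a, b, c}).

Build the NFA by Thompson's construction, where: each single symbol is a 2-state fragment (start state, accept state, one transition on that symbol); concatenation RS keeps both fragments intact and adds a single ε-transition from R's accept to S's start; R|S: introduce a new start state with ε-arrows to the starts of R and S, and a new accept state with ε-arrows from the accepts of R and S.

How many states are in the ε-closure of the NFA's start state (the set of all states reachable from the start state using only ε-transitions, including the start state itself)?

3

Work bottom-up. For each fragment F, track |ε-closure(F.start)| and whether F's accept lies in that closure (i.e. whether F accepts ε). A single-symbol fragment has closure size 1 and does not accept ε.
  b·a·b·c·b·a·c·c — same as the first factor's closure: |ε-closure| = 1
  b·a·b·c·b·a·c·c|b — |ε-closure| = 1 + 1 + 1 = 3 (the new accept is not ε-reachable since no branch accepts ε)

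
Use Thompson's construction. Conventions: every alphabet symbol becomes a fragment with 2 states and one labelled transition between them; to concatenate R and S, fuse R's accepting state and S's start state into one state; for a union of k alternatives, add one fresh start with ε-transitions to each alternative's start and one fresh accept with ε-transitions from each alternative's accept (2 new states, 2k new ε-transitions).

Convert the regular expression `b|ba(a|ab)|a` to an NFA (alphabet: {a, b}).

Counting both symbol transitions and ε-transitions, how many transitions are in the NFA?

Recursing over subexpressions:
Each of the 7 symbol leaves contributes 1 transition (1 symbol, 0 ε).
  ab = 2 transitions (2 symbol, 0 ε)
  a|ab = 7 transitions (3 symbol, 4 ε)
  ba(a|ab) = 9 transitions (5 symbol, 4 ε)
  b|ba(a|ab)|a = 17 transitions (7 symbol, 10 ε)

17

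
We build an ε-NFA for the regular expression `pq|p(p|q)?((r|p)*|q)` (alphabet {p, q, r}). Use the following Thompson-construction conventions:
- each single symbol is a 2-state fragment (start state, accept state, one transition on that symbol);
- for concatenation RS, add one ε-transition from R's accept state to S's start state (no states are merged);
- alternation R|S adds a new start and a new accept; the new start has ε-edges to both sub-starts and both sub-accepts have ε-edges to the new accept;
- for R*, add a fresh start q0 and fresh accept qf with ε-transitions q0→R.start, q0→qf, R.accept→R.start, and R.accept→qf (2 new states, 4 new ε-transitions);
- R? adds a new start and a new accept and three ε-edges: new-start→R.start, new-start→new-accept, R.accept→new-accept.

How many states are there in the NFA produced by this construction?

Building bottom-up:
Each of the 8 symbol leaves contributes a 2-state fragment.
  pq → 4 states
  p|q → 6 states
  (p|q)? → 8 states
  r|p → 6 states
  (r|p)* → 8 states
  (r|p)*|q → 12 states
  p(p|q)?((r|p)*|q) → 22 states
  pq|p(p|q)?((r|p)*|q) → 28 states

28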